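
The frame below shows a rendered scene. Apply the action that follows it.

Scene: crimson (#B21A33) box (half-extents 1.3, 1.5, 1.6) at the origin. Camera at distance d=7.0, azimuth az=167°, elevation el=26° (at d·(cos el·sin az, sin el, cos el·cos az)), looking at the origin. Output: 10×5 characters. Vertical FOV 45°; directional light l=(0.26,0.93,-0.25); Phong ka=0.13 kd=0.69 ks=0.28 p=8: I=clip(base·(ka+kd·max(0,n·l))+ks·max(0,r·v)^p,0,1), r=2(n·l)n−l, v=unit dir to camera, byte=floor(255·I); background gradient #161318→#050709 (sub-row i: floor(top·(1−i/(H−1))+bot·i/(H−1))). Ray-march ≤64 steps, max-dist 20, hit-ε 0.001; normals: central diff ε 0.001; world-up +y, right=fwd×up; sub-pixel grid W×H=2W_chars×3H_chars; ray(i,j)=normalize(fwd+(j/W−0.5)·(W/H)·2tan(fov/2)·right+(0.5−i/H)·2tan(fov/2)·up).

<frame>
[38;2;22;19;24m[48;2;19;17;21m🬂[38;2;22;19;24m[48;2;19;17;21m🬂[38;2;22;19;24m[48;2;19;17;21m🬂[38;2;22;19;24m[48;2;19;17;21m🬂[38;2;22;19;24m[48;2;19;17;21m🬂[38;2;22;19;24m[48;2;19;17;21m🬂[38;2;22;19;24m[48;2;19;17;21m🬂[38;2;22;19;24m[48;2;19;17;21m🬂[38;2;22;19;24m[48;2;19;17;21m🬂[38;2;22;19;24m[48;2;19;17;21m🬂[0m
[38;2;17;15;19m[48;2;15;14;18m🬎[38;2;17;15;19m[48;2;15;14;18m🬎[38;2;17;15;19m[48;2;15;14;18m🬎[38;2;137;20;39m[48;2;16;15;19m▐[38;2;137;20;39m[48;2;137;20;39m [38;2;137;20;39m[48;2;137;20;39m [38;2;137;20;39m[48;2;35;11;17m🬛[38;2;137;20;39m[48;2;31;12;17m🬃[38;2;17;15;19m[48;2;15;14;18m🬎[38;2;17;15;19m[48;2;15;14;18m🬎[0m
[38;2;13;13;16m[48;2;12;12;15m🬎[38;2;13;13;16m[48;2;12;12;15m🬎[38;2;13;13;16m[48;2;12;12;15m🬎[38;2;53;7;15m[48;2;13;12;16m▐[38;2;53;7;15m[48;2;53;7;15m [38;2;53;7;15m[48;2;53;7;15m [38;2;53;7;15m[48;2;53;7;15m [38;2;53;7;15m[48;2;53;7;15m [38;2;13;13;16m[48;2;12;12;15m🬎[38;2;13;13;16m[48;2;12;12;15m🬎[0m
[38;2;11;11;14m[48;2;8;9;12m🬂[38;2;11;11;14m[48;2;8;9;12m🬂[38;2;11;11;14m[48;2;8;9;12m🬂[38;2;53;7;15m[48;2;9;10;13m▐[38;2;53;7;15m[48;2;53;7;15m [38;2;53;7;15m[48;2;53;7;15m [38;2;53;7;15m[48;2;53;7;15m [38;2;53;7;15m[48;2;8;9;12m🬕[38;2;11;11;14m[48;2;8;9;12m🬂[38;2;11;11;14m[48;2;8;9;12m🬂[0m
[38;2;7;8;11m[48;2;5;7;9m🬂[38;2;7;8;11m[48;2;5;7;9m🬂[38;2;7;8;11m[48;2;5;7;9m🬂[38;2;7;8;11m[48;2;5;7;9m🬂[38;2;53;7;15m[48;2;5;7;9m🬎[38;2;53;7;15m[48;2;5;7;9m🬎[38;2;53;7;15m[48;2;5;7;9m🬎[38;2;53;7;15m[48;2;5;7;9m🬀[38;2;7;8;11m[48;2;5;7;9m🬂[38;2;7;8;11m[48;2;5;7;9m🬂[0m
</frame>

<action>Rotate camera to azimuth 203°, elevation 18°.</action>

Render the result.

<frame>
[38;2;22;19;24m[48;2;19;17;21m🬂[38;2;22;19;24m[48;2;19;17;21m🬂[38;2;22;19;24m[48;2;19;17;21m🬂[38;2;22;19;24m[48;2;19;17;21m🬂[38;2;22;19;24m[48;2;19;17;21m🬂[38;2;22;19;24m[48;2;19;17;21m🬂[38;2;22;19;24m[48;2;19;17;21m🬂[38;2;22;19;24m[48;2;19;17;21m🬂[38;2;22;19;24m[48;2;19;17;21m🬂[38;2;22;19;24m[48;2;19;17;21m🬂[0m
[38;2;17;15;19m[48;2;15;14;18m🬎[38;2;17;15;19m[48;2;15;14;18m🬎[38;2;53;7;15m[48;2;17;15;19m🬦[38;2;39;10;17m[48;2;137;20;39m🬴[38;2;35;11;17m[48;2;137;20;39m🬰[38;2;35;11;17m[48;2;137;20;39m🬰[38;2;27;9;13m[48;2;137;20;39m🬸[38;2;17;15;19m[48;2;23;3;6m🬨[38;2;17;15;19m[48;2;15;14;18m🬎[38;2;17;15;19m[48;2;15;14;18m🬎[0m
[38;2;13;13;16m[48;2;12;12;15m🬎[38;2;13;13;16m[48;2;12;12;15m🬎[38;2;53;7;15m[48;2;13;12;16m▐[38;2;53;7;15m[48;2;53;7;15m [38;2;53;7;15m[48;2;53;7;15m [38;2;53;7;15m[48;2;53;7;15m [38;2;53;7;15m[48;2;23;3;6m▌[38;2;23;3;6m[48;2;13;12;16m▌[38;2;13;13;16m[48;2;12;12;15m🬎[38;2;13;13;16m[48;2;12;12;15m🬎[0m
[38;2;11;11;14m[48;2;8;9;12m🬂[38;2;11;11;14m[48;2;8;9;12m🬂[38;2;53;7;15m[48;2;9;10;13m▐[38;2;53;7;15m[48;2;53;7;15m [38;2;53;7;15m[48;2;53;7;15m [38;2;53;7;15m[48;2;53;7;15m [38;2;53;7;15m[48;2;23;3;6m🬄[38;2;23;3;6m[48;2;9;9;12m🬀[38;2;11;11;14m[48;2;8;9;12m🬂[38;2;11;11;14m[48;2;8;9;12m🬂[0m
[38;2;7;8;11m[48;2;5;7;9m🬂[38;2;7;8;11m[48;2;5;7;9m🬂[38;2;53;7;15m[48;2;5;7;9m🬁[38;2;53;7;15m[48;2;5;7;9m🬂[38;2;53;7;15m[48;2;5;7;9m🬎[38;2;53;7;15m[48;2;5;7;9m🬎[38;2;23;3;6m[48;2;5;7;9m🬄[38;2;7;8;11m[48;2;5;7;9m🬂[38;2;7;8;11m[48;2;5;7;9m🬂[38;2;7;8;11m[48;2;5;7;9m🬂[0m
</frame>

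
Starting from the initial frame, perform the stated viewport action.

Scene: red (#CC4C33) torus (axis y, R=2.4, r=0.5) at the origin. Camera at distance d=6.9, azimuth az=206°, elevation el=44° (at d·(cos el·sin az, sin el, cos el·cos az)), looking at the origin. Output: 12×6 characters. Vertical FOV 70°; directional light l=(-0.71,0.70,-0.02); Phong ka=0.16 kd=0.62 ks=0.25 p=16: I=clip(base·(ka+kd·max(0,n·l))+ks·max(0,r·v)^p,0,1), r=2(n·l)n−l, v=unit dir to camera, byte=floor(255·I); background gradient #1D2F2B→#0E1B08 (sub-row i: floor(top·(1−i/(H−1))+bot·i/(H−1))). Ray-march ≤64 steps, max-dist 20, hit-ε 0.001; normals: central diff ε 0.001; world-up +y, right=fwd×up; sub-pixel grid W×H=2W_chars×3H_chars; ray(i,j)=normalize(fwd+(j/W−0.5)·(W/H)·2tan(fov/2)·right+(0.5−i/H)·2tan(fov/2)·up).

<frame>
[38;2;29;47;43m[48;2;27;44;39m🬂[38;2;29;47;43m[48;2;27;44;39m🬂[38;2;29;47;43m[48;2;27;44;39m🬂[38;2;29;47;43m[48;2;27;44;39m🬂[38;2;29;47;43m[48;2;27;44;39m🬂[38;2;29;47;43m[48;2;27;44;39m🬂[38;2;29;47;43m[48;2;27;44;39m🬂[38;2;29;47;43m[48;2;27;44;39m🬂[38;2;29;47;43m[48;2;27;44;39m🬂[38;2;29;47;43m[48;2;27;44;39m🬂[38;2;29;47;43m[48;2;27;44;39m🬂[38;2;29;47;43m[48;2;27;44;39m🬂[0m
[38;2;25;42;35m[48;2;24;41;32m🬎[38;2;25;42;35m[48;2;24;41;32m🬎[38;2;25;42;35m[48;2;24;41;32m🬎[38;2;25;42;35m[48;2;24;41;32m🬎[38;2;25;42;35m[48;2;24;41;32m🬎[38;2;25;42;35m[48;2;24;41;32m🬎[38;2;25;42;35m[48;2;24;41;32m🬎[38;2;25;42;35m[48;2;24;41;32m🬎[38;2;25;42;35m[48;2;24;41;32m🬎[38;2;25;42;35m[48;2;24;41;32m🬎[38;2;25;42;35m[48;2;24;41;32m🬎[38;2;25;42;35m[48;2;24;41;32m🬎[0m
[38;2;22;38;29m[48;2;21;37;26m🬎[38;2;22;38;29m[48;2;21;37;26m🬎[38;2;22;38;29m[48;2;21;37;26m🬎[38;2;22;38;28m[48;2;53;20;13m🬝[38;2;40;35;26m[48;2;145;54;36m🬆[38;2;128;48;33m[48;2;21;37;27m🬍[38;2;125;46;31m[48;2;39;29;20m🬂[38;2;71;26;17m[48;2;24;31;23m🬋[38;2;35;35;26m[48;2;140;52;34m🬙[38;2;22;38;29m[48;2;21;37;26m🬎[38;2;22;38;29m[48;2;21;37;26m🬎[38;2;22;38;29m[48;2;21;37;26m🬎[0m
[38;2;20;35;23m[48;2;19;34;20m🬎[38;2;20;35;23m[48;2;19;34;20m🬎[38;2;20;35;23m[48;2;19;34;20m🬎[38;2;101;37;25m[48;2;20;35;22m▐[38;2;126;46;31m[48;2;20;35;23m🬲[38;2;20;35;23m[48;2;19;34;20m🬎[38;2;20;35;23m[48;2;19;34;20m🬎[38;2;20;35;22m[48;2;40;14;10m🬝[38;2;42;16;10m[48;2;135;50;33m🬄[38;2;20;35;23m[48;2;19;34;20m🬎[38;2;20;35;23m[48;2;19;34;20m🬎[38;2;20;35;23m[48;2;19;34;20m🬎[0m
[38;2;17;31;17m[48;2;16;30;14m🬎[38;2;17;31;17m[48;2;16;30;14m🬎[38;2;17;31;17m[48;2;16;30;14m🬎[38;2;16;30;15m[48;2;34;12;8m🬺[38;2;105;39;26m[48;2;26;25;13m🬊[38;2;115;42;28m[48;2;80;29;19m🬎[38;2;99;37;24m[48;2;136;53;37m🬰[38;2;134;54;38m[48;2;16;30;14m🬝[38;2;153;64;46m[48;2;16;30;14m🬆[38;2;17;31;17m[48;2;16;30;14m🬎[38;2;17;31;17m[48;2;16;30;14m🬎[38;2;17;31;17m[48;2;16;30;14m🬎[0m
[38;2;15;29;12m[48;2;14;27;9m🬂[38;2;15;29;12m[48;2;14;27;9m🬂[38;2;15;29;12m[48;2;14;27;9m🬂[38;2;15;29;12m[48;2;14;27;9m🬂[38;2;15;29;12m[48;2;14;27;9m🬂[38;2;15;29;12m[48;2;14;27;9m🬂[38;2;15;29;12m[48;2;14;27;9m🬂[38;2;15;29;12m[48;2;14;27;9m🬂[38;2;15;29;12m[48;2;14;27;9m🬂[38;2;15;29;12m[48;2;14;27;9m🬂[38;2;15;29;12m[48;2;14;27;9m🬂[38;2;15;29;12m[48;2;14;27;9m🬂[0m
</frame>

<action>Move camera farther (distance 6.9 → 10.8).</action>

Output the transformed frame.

<frame>
[38;2;29;47;43m[48;2;27;44;39m🬂[38;2;29;47;43m[48;2;27;44;39m🬂[38;2;29;47;43m[48;2;27;44;39m🬂[38;2;29;47;43m[48;2;27;44;39m🬂[38;2;29;47;43m[48;2;27;44;39m🬂[38;2;29;47;43m[48;2;27;44;39m🬂[38;2;29;47;43m[48;2;27;44;39m🬂[38;2;29;47;43m[48;2;27;44;39m🬂[38;2;29;47;43m[48;2;27;44;39m🬂[38;2;29;47;43m[48;2;27;44;39m🬂[38;2;29;47;43m[48;2;27;44;39m🬂[38;2;29;47;43m[48;2;27;44;39m🬂[0m
[38;2;25;42;35m[48;2;24;41;32m🬎[38;2;25;42;35m[48;2;24;41;32m🬎[38;2;25;42;35m[48;2;24;41;32m🬎[38;2;25;42;35m[48;2;24;41;32m🬎[38;2;25;42;35m[48;2;24;41;32m🬎[38;2;25;42;35m[48;2;24;41;32m🬎[38;2;25;42;35m[48;2;24;41;32m🬎[38;2;25;42;35m[48;2;24;41;32m🬎[38;2;25;42;35m[48;2;24;41;32m🬎[38;2;25;42;35m[48;2;24;41;32m🬎[38;2;25;42;35m[48;2;24;41;32m🬎[38;2;25;42;35m[48;2;24;41;32m🬎[0m
[38;2;22;38;29m[48;2;21;37;26m🬎[38;2;22;38;29m[48;2;21;37;26m🬎[38;2;22;38;29m[48;2;21;37;26m🬎[38;2;22;38;29m[48;2;21;37;26m🬎[38;2;22;38;28m[48;2;32;12;8m🬝[38;2;141;52;35m[48;2;22;38;28m🬖[38;2;125;46;31m[48;2;22;38;28m🬋[38;2;27;34;25m[48;2;137;51;34m🬝[38;2;22;38;29m[48;2;21;37;26m🬎[38;2;22;38;29m[48;2;21;37;26m🬎[38;2;22;38;29m[48;2;21;37;26m🬎[38;2;22;38;29m[48;2;21;37;26m🬎[0m
[38;2;20;35;23m[48;2;19;34;20m🬎[38;2;20;35;23m[48;2;19;34;20m🬎[38;2;20;35;23m[48;2;19;34;20m🬎[38;2;20;35;23m[48;2;19;34;20m🬎[38;2;102;38;25m[48;2;19;34;21m🬉[38;2;20;35;23m[48;2;111;41;27m🬊[38;2;20;35;23m[48;2;130;48;32m🬎[38;2;155;66;48m[48;2;27;28;18m🬘[38;2;20;35;23m[48;2;19;34;20m🬎[38;2;20;35;23m[48;2;19;34;20m🬎[38;2;20;35;23m[48;2;19;34;20m🬎[38;2;20;35;23m[48;2;19;34;20m🬎[0m
[38;2;17;31;17m[48;2;16;30;14m🬎[38;2;17;31;17m[48;2;16;30;14m🬎[38;2;17;31;17m[48;2;16;30;14m🬎[38;2;17;31;17m[48;2;16;30;14m🬎[38;2;17;31;17m[48;2;16;30;14m🬎[38;2;17;31;17m[48;2;16;30;14m🬎[38;2;67;25;16m[48;2;16;30;15m🬀[38;2;17;31;17m[48;2;16;30;14m🬎[38;2;17;31;17m[48;2;16;30;14m🬎[38;2;17;31;17m[48;2;16;30;14m🬎[38;2;17;31;17m[48;2;16;30;14m🬎[38;2;17;31;17m[48;2;16;30;14m🬎[0m
[38;2;15;29;12m[48;2;14;27;9m🬂[38;2;15;29;12m[48;2;14;27;9m🬂[38;2;15;29;12m[48;2;14;27;9m🬂[38;2;15;29;12m[48;2;14;27;9m🬂[38;2;15;29;12m[48;2;14;27;9m🬂[38;2;15;29;12m[48;2;14;27;9m🬂[38;2;15;29;12m[48;2;14;27;9m🬂[38;2;15;29;12m[48;2;14;27;9m🬂[38;2;15;29;12m[48;2;14;27;9m🬂[38;2;15;29;12m[48;2;14;27;9m🬂[38;2;15;29;12m[48;2;14;27;9m🬂[38;2;15;29;12m[48;2;14;27;9m🬂[0m
</frame>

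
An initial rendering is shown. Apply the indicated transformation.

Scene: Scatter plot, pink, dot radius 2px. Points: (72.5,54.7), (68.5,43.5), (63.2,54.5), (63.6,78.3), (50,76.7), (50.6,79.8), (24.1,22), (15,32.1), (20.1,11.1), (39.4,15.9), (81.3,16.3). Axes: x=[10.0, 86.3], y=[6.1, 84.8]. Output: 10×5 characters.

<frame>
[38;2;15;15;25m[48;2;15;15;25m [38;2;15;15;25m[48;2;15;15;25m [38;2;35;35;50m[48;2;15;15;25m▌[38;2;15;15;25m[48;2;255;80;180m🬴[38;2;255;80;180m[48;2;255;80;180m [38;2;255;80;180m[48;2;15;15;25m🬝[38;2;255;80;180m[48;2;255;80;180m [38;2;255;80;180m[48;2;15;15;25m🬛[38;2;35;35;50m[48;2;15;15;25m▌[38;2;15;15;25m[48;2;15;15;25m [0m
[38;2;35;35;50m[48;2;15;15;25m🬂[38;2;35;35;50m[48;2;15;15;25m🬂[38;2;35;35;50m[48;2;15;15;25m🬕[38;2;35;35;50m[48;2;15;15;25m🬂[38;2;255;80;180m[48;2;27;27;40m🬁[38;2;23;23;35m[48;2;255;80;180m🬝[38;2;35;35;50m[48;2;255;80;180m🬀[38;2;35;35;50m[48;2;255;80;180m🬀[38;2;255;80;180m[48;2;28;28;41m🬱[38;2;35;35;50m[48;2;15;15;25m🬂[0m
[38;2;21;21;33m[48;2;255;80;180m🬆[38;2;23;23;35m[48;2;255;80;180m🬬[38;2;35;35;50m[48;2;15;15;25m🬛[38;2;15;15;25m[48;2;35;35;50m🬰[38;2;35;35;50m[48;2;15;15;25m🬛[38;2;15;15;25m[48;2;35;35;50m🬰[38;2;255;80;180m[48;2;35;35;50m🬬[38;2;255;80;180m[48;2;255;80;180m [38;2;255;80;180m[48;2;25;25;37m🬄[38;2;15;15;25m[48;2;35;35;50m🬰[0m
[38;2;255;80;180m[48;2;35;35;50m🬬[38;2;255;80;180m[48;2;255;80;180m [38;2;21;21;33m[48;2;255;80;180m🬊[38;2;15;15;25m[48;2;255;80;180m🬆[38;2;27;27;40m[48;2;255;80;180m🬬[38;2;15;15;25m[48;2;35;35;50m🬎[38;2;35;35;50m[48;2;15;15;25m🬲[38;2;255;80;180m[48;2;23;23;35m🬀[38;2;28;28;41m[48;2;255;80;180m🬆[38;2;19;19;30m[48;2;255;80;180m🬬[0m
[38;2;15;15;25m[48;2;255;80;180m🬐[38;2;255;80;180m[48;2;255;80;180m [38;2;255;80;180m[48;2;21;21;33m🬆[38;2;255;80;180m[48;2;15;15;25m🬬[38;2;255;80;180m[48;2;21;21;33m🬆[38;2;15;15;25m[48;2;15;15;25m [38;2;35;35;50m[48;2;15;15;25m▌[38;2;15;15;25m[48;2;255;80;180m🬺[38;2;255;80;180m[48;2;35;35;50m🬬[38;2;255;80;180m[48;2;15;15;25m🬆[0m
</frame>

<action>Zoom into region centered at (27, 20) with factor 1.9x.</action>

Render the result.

<frame>
[38;2;15;15;25m[48;2;255;80;180m🬝[38;2;15;15;25m[48;2;255;80;180m🬀[38;2;21;21;33m[48;2;255;80;180m🬊[38;2;15;15;25m[48;2;15;15;25m [38;2;35;35;50m[48;2;15;15;25m▌[38;2;15;15;25m[48;2;15;15;25m [38;2;35;35;50m[48;2;15;15;25m▌[38;2;15;15;25m[48;2;15;15;25m [38;2;35;35;50m[48;2;15;15;25m▌[38;2;15;15;25m[48;2;15;15;25m [0m
[38;2;35;35;50m[48;2;15;15;25m🬂[38;2;255;80;180m[48;2;15;15;25m🬊[38;2;255;80;180m[48;2;27;27;40m🬀[38;2;23;23;35m[48;2;255;80;180m🬝[38;2;255;80;180m[48;2;28;28;41m🬱[38;2;35;35;50m[48;2;15;15;25m🬂[38;2;35;35;50m[48;2;15;15;25m🬕[38;2;35;35;50m[48;2;15;15;25m🬂[38;2;35;35;50m[48;2;15;15;25m🬕[38;2;35;35;50m[48;2;15;15;25m🬂[0m
[38;2;15;15;25m[48;2;35;35;50m🬰[38;2;15;15;25m[48;2;35;35;50m🬰[38;2;35;35;50m[48;2;15;15;25m🬛[38;2;255;80;180m[48;2;25;25;37m🬙[38;2;255;80;180m[48;2;15;15;25m🬝[38;2;255;80;180m[48;2;23;23;35m🬀[38;2;31;31;45m[48;2;255;80;180m🬝[38;2;15;15;25m[48;2;255;80;180m🬀[38;2;28;28;41m[48;2;255;80;180m🬊[38;2;15;15;25m[48;2;35;35;50m🬰[0m
[38;2;15;15;25m[48;2;35;35;50m🬎[38;2;15;15;25m[48;2;35;35;50m🬎[38;2;35;35;50m[48;2;255;80;180m🬐[38;2;255;80;180m[48;2;255;80;180m [38;2;27;27;40m[48;2;255;80;180m🬸[38;2;15;15;25m[48;2;35;35;50m🬎[38;2;35;35;50m[48;2;15;15;25m🬲[38;2;255;80;180m[48;2;28;28;41m🬊[38;2;255;80;180m[48;2;27;27;40m🬀[38;2;15;15;25m[48;2;35;35;50m🬎[0m
[38;2;15;15;25m[48;2;15;15;25m [38;2;15;15;25m[48;2;15;15;25m [38;2;35;35;50m[48;2;15;15;25m▌[38;2;255;80;180m[48;2;15;15;25m🬀[38;2;35;35;50m[48;2;15;15;25m▌[38;2;15;15;25m[48;2;15;15;25m [38;2;35;35;50m[48;2;15;15;25m▌[38;2;15;15;25m[48;2;15;15;25m [38;2;35;35;50m[48;2;15;15;25m▌[38;2;15;15;25m[48;2;15;15;25m [0m
</frame>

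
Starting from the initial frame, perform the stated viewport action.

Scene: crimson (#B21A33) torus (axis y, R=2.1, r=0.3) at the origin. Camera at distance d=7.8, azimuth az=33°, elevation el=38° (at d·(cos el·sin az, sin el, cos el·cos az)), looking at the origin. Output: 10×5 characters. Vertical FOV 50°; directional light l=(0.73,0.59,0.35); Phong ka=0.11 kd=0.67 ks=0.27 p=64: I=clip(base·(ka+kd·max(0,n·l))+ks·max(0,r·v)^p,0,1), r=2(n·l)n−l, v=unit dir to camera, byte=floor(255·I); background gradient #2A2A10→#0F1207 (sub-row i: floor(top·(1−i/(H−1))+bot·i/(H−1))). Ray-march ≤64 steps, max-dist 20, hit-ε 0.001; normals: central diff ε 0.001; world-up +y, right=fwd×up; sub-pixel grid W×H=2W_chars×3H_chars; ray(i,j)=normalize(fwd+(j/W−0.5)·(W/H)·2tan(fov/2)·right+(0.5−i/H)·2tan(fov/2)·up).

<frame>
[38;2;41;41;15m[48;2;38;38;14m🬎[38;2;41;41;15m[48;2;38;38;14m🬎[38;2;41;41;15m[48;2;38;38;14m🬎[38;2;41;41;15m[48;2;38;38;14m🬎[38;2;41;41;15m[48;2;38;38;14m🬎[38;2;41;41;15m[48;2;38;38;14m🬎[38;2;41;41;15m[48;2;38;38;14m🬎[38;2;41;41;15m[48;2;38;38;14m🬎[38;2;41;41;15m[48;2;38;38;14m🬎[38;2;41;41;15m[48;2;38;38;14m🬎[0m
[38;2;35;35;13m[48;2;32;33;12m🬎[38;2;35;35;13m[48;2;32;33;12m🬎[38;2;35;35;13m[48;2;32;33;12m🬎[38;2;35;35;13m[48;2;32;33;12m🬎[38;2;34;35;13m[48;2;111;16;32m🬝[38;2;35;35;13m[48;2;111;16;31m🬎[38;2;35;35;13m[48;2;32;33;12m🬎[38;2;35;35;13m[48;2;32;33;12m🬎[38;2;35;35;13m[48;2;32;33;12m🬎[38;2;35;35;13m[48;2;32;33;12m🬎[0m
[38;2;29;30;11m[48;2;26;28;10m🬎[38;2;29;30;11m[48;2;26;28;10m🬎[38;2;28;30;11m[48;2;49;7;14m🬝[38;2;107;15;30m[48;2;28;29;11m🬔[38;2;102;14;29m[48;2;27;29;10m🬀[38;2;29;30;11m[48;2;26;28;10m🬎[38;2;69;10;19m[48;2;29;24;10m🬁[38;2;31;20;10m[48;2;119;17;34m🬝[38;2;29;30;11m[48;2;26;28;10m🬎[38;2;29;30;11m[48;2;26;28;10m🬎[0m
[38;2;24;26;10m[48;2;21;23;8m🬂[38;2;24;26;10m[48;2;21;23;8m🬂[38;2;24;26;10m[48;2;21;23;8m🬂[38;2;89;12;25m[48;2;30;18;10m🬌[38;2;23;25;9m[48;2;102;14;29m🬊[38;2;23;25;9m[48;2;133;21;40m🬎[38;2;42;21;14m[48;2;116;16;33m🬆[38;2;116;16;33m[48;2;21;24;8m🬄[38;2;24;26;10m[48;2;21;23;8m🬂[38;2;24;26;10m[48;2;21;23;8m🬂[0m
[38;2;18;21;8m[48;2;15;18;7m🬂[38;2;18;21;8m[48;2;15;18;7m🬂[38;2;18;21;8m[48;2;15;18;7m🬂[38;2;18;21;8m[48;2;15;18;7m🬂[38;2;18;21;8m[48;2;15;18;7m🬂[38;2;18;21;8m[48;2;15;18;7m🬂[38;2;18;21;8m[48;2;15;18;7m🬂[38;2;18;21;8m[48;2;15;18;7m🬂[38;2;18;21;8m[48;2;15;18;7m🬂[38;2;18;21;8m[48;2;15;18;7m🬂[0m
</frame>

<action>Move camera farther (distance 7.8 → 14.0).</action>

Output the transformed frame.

<frame>
[38;2;41;41;15m[48;2;38;38;14m🬎[38;2;41;41;15m[48;2;38;38;14m🬎[38;2;41;41;15m[48;2;38;38;14m🬎[38;2;41;41;15m[48;2;38;38;14m🬎[38;2;41;41;15m[48;2;38;38;14m🬎[38;2;41;41;15m[48;2;38;38;14m🬎[38;2;41;41;15m[48;2;38;38;14m🬎[38;2;41;41;15m[48;2;38;38;14m🬎[38;2;41;41;15m[48;2;38;38;14m🬎[38;2;41;41;15m[48;2;38;38;14m🬎[0m
[38;2;35;35;13m[48;2;32;33;12m🬎[38;2;35;35;13m[48;2;32;33;12m🬎[38;2;35;35;13m[48;2;32;33;12m🬎[38;2;35;35;13m[48;2;32;33;12m🬎[38;2;35;35;13m[48;2;32;33;12m🬎[38;2;35;35;13m[48;2;32;33;12m🬎[38;2;35;35;13m[48;2;32;33;12m🬎[38;2;35;35;13m[48;2;32;33;12m🬎[38;2;35;35;13m[48;2;32;33;12m🬎[38;2;35;35;13m[48;2;32;33;12m🬎[0m
[38;2;29;30;11m[48;2;26;28;10m🬎[38;2;29;30;11m[48;2;26;28;10m🬎[38;2;29;30;11m[48;2;26;28;10m🬎[38;2;29;30;11m[48;2;26;28;10m🬎[38;2;117;17;33m[48;2;43;21;14m🬃[38;2;95;13;27m[48;2;27;29;10m🬂[38;2;28;30;11m[48;2;28;3;7m🬨[38;2;29;30;11m[48;2;26;28;10m🬎[38;2;29;30;11m[48;2;26;28;10m🬎[38;2;29;30;11m[48;2;26;28;10m🬎[0m
[38;2;24;26;10m[48;2;21;23;8m🬂[38;2;24;26;10m[48;2;21;23;8m🬂[38;2;24;26;10m[48;2;21;23;8m🬂[38;2;24;26;10m[48;2;21;23;8m🬂[38;2;112;16;32m[48;2;21;19;8m🬁[38;2;122;17;35m[48;2;21;23;8m🬂[38;2;87;12;25m[48;2;21;24;8m🬀[38;2;24;26;10m[48;2;21;23;8m🬂[38;2;24;26;10m[48;2;21;23;8m🬂[38;2;24;26;10m[48;2;21;23;8m🬂[0m
[38;2;18;21;8m[48;2;15;18;7m🬂[38;2;18;21;8m[48;2;15;18;7m🬂[38;2;18;21;8m[48;2;15;18;7m🬂[38;2;18;21;8m[48;2;15;18;7m🬂[38;2;18;21;8m[48;2;15;18;7m🬂[38;2;18;21;8m[48;2;15;18;7m🬂[38;2;18;21;8m[48;2;15;18;7m🬂[38;2;18;21;8m[48;2;15;18;7m🬂[38;2;18;21;8m[48;2;15;18;7m🬂[38;2;18;21;8m[48;2;15;18;7m🬂[0m
</frame>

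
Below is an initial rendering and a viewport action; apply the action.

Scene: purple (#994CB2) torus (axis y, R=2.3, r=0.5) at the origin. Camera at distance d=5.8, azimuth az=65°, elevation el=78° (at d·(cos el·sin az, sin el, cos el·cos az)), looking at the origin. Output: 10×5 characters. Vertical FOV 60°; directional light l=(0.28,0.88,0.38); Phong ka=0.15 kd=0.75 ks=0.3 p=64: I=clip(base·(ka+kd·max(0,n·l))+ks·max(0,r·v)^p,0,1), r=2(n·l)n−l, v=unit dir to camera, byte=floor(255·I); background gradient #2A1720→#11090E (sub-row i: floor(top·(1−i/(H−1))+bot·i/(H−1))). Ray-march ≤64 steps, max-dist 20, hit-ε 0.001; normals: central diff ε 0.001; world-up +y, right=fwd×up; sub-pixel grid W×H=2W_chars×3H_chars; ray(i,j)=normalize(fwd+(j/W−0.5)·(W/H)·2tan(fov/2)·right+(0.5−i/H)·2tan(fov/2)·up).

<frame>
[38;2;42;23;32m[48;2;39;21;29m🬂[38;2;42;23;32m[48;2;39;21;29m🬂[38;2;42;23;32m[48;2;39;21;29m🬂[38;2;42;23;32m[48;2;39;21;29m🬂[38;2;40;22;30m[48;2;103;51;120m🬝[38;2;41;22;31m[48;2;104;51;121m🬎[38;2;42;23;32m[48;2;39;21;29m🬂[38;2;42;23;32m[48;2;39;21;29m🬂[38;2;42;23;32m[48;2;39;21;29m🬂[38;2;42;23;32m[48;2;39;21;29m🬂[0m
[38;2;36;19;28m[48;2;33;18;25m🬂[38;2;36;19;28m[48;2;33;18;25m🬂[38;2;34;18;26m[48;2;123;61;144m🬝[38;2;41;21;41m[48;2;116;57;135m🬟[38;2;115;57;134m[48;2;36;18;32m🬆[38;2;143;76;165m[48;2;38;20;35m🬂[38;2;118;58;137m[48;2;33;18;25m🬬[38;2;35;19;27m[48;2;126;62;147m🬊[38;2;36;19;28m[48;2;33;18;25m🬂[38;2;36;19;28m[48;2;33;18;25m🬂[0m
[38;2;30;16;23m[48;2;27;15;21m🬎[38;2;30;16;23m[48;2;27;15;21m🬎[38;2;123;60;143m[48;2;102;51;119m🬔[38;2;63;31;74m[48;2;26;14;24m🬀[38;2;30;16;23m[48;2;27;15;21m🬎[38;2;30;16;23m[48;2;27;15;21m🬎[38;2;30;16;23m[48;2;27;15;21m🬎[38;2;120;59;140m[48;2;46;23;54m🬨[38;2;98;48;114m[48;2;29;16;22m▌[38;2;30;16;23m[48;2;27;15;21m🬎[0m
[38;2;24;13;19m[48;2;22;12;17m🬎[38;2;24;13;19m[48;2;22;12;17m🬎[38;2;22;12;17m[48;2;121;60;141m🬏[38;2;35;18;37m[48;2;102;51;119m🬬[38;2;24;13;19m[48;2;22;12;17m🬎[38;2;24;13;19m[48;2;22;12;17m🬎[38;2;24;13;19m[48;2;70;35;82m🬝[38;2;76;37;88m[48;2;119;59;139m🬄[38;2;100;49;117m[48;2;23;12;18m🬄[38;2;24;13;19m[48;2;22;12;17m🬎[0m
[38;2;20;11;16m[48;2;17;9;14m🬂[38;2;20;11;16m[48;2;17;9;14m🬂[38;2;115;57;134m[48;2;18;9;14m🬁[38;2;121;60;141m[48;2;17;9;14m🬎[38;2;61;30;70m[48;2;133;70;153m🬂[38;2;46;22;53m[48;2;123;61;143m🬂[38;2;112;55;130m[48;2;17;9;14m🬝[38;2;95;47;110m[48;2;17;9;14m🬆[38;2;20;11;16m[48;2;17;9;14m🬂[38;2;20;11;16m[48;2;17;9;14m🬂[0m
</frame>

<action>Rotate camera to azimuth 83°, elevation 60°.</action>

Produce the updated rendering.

<frame>
[38;2;42;23;32m[48;2;39;21;29m🬂[38;2;42;23;32m[48;2;39;21;29m🬂[38;2;42;23;32m[48;2;39;21;29m🬂[38;2;42;23;32m[48;2;39;21;29m🬂[38;2;42;23;32m[48;2;39;21;29m🬂[38;2;42;23;32m[48;2;39;21;29m🬂[38;2;42;23;32m[48;2;39;21;29m🬂[38;2;42;23;32m[48;2;39;21;29m🬂[38;2;42;23;32m[48;2;39;21;29m🬂[38;2;42;23;32m[48;2;39;21;29m🬂[0m
[38;2;36;19;28m[48;2;33;18;25m🬂[38;2;36;19;28m[48;2;33;18;25m🬂[38;2;34;18;26m[48;2;122;60;142m🬝[38;2;47;24;46m[48;2;110;54;128m🬡[38;2;110;54;129m[48;2;30;16;26m🬍[38;2;115;57;135m[48;2;33;18;25m🬎[38;2;46;23;44m[48;2;146;81;168m🬒[38;2;41;21;38m[48;2;113;56;131m🬎[38;2;36;19;28m[48;2;33;18;25m🬂[38;2;36;19;28m[48;2;33;18;25m🬂[0m
[38;2;30;16;23m[48;2;27;15;21m🬎[38;2;30;16;23m[48;2;27;15;21m🬎[38;2;31;17;24m[48;2;112;55;130m🬀[38;2;62;31;73m[48;2;27;14;23m🬀[38;2;30;16;23m[48;2;27;15;21m🬎[38;2;30;16;23m[48;2;27;15;21m🬎[38;2;30;16;23m[48;2;27;15;21m🬎[38;2;118;58;137m[48;2;27;15;21m🬬[38;2;107;53;125m[48;2;29;16;23m🬓[38;2;30;16;23m[48;2;27;15;21m🬎[0m
[38;2;24;13;19m[48;2;22;12;17m🬎[38;2;24;13;19m[48;2;22;12;17m🬎[38;2;97;48;113m[48;2;127;63;148m🬁[38;2;33;17;34m[48;2;88;43;102m🬎[38;2;24;13;19m[48;2;22;12;17m🬎[38;2;24;13;19m[48;2;22;12;17m🬎[38;2;24;13;19m[48;2;93;46;109m🬝[38;2;63;31;74m[48;2;117;58;136m🬀[38;2;105;52;123m[48;2;33;17;31m🬄[38;2;24;13;19m[48;2;22;12;17m🬎[0m
[38;2;20;11;16m[48;2;17;9;14m🬂[38;2;20;11;16m[48;2;17;9;14m🬂[38;2;133;66;155m[48;2;18;9;14m🬁[38;2;132;66;153m[48;2;48;24;53m🬎[38;2;112;55;131m[48;2;189;123;211m🬸[38;2;89;43;103m[48;2;123;61;144m🬂[38;2;117;57;136m[48;2;51;25;59m🬝[38;2;105;52;123m[48;2;17;9;14m🬆[38;2;20;11;16m[48;2;17;9;14m🬂[38;2;20;11;16m[48;2;17;9;14m🬂[0m
</frame>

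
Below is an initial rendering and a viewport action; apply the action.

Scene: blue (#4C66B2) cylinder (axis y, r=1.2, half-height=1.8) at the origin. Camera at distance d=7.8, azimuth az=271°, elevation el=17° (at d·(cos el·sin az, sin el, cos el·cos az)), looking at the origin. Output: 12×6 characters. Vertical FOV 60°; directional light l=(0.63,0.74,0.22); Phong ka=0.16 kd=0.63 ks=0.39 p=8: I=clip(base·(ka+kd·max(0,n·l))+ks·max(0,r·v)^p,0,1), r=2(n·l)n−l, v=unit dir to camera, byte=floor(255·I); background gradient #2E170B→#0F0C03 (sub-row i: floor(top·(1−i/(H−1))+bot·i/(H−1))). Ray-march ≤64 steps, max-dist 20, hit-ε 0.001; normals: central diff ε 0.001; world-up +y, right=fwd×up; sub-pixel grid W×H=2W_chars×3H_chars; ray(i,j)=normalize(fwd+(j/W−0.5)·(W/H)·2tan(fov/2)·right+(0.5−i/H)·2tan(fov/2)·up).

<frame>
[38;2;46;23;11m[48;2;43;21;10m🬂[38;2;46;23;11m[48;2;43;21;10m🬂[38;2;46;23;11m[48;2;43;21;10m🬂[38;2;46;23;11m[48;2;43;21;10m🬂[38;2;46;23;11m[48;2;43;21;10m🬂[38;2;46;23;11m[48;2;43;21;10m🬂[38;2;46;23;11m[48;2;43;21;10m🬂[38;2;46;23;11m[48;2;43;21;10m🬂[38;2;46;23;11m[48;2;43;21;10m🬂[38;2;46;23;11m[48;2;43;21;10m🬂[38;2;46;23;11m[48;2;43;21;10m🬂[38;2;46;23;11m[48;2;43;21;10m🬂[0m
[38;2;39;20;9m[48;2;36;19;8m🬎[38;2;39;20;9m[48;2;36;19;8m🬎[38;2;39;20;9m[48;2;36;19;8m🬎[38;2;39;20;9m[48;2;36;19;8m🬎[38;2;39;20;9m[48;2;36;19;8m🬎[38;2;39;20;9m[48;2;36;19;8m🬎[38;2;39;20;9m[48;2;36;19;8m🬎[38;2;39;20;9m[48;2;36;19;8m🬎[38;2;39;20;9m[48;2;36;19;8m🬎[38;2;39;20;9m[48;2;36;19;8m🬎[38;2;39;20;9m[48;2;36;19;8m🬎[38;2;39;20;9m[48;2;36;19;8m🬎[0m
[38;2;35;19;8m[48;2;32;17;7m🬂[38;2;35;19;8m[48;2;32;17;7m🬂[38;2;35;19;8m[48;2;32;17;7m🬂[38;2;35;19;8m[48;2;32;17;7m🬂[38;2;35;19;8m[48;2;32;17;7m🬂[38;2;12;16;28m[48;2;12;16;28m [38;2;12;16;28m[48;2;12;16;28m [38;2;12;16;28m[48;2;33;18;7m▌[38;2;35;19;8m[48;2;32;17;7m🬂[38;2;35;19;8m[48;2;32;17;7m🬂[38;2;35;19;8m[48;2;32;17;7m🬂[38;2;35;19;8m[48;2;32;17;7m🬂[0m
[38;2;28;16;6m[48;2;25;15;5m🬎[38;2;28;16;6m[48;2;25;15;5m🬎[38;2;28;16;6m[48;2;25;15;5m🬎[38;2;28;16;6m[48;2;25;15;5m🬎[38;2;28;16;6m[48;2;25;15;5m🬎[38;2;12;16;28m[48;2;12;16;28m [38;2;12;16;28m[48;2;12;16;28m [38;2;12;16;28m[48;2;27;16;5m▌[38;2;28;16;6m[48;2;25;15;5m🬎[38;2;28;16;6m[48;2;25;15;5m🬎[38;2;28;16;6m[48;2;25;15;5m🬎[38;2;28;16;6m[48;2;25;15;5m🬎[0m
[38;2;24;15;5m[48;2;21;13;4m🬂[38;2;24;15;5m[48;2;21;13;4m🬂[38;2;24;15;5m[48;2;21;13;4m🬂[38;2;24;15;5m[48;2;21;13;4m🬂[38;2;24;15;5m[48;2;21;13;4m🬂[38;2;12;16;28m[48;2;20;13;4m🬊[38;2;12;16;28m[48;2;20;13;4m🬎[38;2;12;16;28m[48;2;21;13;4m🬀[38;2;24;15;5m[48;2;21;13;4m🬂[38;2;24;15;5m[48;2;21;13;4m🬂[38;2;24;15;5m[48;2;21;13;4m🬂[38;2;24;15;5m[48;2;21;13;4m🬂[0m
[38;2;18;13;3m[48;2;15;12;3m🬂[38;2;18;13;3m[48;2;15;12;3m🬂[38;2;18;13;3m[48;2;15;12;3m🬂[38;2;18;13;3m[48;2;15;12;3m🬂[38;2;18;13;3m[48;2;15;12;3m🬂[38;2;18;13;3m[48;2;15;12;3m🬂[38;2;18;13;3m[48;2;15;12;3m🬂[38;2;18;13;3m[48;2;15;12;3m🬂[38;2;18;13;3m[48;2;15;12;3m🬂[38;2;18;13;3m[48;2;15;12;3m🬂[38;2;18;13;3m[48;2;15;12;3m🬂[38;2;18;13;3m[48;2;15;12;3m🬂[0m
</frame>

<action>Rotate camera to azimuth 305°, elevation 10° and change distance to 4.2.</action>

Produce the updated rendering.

<frame>
[38;2;46;23;11m[48;2;43;21;10m🬂[38;2;46;23;11m[48;2;43;21;10m🬂[38;2;46;23;11m[48;2;43;21;10m🬂[38;2;44;22;10m[48;2;12;16;28m🬝[38;2;46;23;11m[48;2;12;16;28m🬂[38;2;46;23;11m[48;2;12;16;28m🬂[38;2;12;16;28m[48;2;46;23;11m🬺[38;2;46;23;11m[48;2;12;16;28m🬂[38;2;36;24;23m[48;2;39;49;78m🬝[38;2;46;23;11m[48;2;43;21;10m🬂[38;2;46;23;11m[48;2;43;21;10m🬂[38;2;46;23;11m[48;2;43;21;10m🬂[0m
[38;2;39;20;9m[48;2;36;19;8m🬎[38;2;39;20;9m[48;2;36;19;8m🬎[38;2;39;20;9m[48;2;36;19;8m🬎[38;2;39;20;9m[48;2;36;19;8m🬎[38;2;12;16;28m[48;2;12;16;28m [38;2;12;16;28m[48;2;12;16;28m [38;2;12;16;28m[48;2;12;16;28m [38;2;12;16;28m[48;2;12;16;28m [38;2;38;20;8m[48;2;20;25;40m▐[38;2;39;20;9m[48;2;36;19;8m🬎[38;2;39;20;9m[48;2;36;19;8m🬎[38;2;39;20;9m[48;2;36;19;8m🬎[0m
[38;2;35;19;8m[48;2;32;17;7m🬂[38;2;35;19;8m[48;2;32;17;7m🬂[38;2;35;19;8m[48;2;32;17;7m🬂[38;2;35;19;8m[48;2;32;17;7m🬂[38;2;12;16;28m[48;2;12;16;28m [38;2;12;16;28m[48;2;12;16;28m [38;2;12;16;28m[48;2;12;16;28m [38;2;12;16;28m[48;2;12;16;28m [38;2;33;18;7m[48;2;17;23;40m▐[38;2;35;19;8m[48;2;32;17;7m🬂[38;2;35;19;8m[48;2;32;17;7m🬂[38;2;35;19;8m[48;2;32;17;7m🬂[0m
[38;2;28;16;6m[48;2;25;15;5m🬎[38;2;28;16;6m[48;2;25;15;5m🬎[38;2;28;16;6m[48;2;25;15;5m🬎[38;2;28;16;6m[48;2;25;15;5m🬎[38;2;12;16;28m[48;2;12;16;28m [38;2;12;16;28m[48;2;12;16;28m [38;2;12;16;28m[48;2;12;16;28m [38;2;12;16;28m[48;2;12;16;28m [38;2;18;24;42m[48;2;27;16;5m▌[38;2;28;16;6m[48;2;25;15;5m🬎[38;2;28;16;6m[48;2;25;15;5m🬎[38;2;28;16;6m[48;2;25;15;5m🬎[0m
[38;2;24;15;5m[48;2;21;13;4m🬂[38;2;24;15;5m[48;2;21;13;4m🬂[38;2;24;15;5m[48;2;21;13;4m🬂[38;2;24;15;5m[48;2;21;13;4m🬂[38;2;12;16;28m[48;2;12;16;28m [38;2;12;16;28m[48;2;12;16;28m [38;2;12;16;28m[48;2;12;16;28m [38;2;12;16;28m[48;2;12;16;28m [38;2;19;26;46m[48;2;22;14;4m▌[38;2;24;15;5m[48;2;21;13;4m🬂[38;2;24;15;5m[48;2;21;13;4m🬂[38;2;24;15;5m[48;2;21;13;4m🬂[0m
[38;2;18;13;3m[48;2;15;12;3m🬂[38;2;18;13;3m[48;2;15;12;3m🬂[38;2;18;13;3m[48;2;15;12;3m🬂[38;2;18;13;3m[48;2;15;12;3m🬂[38;2;12;16;28m[48;2;15;12;3m🬬[38;2;12;16;28m[48;2;12;16;28m [38;2;12;16;28m[48;2;12;16;28m [38;2;12;16;28m[48;2;12;16;28m [38;2;21;28;50m[48;2;16;12;3m🬄[38;2;18;13;3m[48;2;15;12;3m🬂[38;2;18;13;3m[48;2;15;12;3m🬂[38;2;18;13;3m[48;2;15;12;3m🬂[0m
</frame>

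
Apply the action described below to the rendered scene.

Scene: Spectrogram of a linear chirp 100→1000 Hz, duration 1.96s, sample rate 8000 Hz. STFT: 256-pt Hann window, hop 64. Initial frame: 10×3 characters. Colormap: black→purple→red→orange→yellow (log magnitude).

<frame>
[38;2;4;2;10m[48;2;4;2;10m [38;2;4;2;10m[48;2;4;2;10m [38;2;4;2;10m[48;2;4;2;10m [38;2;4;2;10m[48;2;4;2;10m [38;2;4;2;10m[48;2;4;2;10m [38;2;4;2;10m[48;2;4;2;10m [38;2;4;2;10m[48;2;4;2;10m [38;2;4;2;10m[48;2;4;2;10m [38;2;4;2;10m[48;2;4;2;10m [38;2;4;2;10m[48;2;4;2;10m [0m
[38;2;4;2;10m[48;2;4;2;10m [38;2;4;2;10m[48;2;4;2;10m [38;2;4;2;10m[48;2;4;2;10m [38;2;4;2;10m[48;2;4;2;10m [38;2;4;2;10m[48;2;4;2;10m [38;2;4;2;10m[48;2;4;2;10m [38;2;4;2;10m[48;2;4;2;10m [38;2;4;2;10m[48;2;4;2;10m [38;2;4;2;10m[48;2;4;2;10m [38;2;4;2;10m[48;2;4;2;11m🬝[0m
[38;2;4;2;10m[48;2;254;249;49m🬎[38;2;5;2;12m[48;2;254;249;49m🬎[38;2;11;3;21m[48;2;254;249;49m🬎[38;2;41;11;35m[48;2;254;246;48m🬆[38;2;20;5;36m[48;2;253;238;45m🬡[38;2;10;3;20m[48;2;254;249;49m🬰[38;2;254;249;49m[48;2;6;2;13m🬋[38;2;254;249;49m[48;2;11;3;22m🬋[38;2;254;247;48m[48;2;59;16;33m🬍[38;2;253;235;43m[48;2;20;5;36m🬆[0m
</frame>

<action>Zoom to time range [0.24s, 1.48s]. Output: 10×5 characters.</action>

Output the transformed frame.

<frame>
[38;2;4;2;10m[48;2;4;2;10m [38;2;4;2;10m[48;2;4;2;10m [38;2;4;2;10m[48;2;4;2;10m [38;2;4;2;10m[48;2;4;2;10m [38;2;4;2;10m[48;2;4;2;10m [38;2;4;2;10m[48;2;4;2;10m [38;2;4;2;10m[48;2;4;2;10m [38;2;4;2;10m[48;2;4;2;10m [38;2;4;2;10m[48;2;4;2;10m [38;2;4;2;10m[48;2;4;2;10m [0m
[38;2;4;2;10m[48;2;4;2;10m [38;2;4;2;10m[48;2;4;2;10m [38;2;4;2;10m[48;2;4;2;10m [38;2;4;2;10m[48;2;4;2;10m [38;2;4;2;10m[48;2;4;2;10m [38;2;4;2;10m[48;2;4;2;10m [38;2;4;2;10m[48;2;4;2;10m [38;2;4;2;10m[48;2;4;2;10m [38;2;4;2;10m[48;2;4;2;10m [38;2;4;2;10m[48;2;4;2;10m [0m
[38;2;4;2;10m[48;2;4;2;10m [38;2;4;2;10m[48;2;4;2;10m [38;2;4;2;10m[48;2;4;2;10m [38;2;4;2;10m[48;2;4;2;10m [38;2;4;2;10m[48;2;4;2;10m [38;2;4;2;10m[48;2;4;2;10m [38;2;4;2;10m[48;2;4;2;10m [38;2;4;2;10m[48;2;4;2;10m [38;2;4;2;10m[48;2;4;2;10m [38;2;4;2;10m[48;2;4;2;10m [0m
[38;2;4;2;10m[48;2;4;2;10m [38;2;4;2;10m[48;2;4;2;10m [38;2;4;2;10m[48;2;4;2;10m [38;2;4;2;10m[48;2;4;2;10m [38;2;4;2;10m[48;2;4;2;11m🬎[38;2;4;2;10m[48;2;5;2;11m🬎[38;2;4;2;10m[48;2;6;2;13m🬎[38;2;4;2;10m[48;2;8;2;17m🬎[38;2;6;2;13m[48;2;24;6;43m🬝[38;2;13;4;26m[48;2;231;115;35m🬝[0m
[38;2;4;2;11m[48;2;250;217;42m🬂[38;2;5;2;12m[48;2;243;199;48m🬂[38;2;21;5;39m[48;2;254;249;49m🬰[38;2;11;3;22m[48;2;254;249;49m🬰[38;2;254;249;49m[48;2;22;5;40m🬋[38;2;248;210;43m[48;2;5;2;12m🬎[38;2;246;206;47m[48;2;4;2;11m🬎[38;2;254;249;49m[48;2;21;5;38m🬂[38;2;254;249;49m[48;2;7;2;16m🬂[38;2;254;249;49m[48;2;5;2;12m🬂[0m
</frame>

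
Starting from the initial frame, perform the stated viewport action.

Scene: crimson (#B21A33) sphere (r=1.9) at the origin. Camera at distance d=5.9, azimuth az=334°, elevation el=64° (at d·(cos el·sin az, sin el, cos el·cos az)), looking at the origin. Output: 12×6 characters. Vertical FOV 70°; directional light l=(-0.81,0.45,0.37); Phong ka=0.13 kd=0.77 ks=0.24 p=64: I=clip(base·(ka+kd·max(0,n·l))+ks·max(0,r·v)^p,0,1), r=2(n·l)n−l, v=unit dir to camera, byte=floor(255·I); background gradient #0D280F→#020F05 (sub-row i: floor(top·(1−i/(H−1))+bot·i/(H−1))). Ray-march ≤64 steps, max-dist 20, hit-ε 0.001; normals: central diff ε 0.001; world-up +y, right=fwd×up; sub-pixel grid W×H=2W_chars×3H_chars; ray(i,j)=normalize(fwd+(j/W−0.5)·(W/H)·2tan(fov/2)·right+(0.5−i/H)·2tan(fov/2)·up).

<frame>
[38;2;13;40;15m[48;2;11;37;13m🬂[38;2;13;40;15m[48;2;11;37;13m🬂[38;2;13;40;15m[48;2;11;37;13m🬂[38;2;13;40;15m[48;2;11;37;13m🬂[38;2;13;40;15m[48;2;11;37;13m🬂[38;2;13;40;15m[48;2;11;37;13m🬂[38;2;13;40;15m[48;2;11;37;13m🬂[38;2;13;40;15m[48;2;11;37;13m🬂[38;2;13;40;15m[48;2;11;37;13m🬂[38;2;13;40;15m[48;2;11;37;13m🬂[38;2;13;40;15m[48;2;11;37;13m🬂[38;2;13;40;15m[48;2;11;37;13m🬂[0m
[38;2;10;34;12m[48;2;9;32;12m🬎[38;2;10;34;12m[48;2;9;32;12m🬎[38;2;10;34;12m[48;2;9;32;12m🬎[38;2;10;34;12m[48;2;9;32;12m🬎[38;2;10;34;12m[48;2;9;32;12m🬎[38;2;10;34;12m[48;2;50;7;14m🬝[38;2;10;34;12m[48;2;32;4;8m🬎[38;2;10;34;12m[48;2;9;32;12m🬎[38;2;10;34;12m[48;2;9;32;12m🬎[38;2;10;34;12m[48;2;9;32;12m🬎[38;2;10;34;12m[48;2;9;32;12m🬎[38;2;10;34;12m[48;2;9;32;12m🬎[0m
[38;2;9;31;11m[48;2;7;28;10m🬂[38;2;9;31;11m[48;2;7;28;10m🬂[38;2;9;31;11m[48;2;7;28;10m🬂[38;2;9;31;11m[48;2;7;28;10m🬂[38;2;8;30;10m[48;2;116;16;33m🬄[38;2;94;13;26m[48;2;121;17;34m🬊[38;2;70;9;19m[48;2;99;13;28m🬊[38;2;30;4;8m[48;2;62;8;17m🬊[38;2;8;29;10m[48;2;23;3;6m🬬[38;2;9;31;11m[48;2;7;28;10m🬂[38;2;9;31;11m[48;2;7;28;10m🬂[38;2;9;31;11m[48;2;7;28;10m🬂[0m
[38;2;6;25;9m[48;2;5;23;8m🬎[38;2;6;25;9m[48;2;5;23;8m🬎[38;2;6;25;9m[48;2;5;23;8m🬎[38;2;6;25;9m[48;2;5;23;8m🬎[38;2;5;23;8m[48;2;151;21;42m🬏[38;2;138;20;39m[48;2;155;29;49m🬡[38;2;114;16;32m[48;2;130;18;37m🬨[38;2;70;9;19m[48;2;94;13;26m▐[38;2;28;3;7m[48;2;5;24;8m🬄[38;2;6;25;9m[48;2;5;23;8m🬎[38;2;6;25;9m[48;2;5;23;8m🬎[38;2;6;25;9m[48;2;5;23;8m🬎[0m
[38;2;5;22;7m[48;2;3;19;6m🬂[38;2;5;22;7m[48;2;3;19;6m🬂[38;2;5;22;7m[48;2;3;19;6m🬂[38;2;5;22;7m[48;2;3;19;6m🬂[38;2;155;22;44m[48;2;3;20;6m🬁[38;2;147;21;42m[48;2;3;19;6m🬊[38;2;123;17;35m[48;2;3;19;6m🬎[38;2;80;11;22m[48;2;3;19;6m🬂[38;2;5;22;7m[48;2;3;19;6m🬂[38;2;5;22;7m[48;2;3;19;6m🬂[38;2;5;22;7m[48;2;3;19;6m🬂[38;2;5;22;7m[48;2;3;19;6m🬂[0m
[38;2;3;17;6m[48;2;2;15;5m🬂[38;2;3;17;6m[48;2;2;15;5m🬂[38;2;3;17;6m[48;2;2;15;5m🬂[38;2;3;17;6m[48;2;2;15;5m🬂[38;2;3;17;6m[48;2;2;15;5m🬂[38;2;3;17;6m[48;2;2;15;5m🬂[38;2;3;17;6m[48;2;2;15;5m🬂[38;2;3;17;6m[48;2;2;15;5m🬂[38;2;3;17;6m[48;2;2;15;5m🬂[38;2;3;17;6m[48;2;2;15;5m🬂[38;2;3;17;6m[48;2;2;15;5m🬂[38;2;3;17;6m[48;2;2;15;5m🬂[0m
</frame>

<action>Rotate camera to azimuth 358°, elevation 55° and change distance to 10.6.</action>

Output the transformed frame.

<frame>
[38;2;13;40;15m[48;2;11;37;13m🬂[38;2;13;40;15m[48;2;11;37;13m🬂[38;2;13;40;15m[48;2;11;37;13m🬂[38;2;13;40;15m[48;2;11;37;13m🬂[38;2;13;40;15m[48;2;11;37;13m🬂[38;2;13;40;15m[48;2;11;37;13m🬂[38;2;13;40;15m[48;2;11;37;13m🬂[38;2;13;40;15m[48;2;11;37;13m🬂[38;2;13;40;15m[48;2;11;37;13m🬂[38;2;13;40;15m[48;2;11;37;13m🬂[38;2;13;40;15m[48;2;11;37;13m🬂[38;2;13;40;15m[48;2;11;37;13m🬂[0m
[38;2;10;34;12m[48;2;9;32;12m🬎[38;2;10;34;12m[48;2;9;32;12m🬎[38;2;10;34;12m[48;2;9;32;12m🬎[38;2;10;34;12m[48;2;9;32;12m🬎[38;2;10;34;12m[48;2;9;32;12m🬎[38;2;10;34;12m[48;2;9;32;12m🬎[38;2;10;34;12m[48;2;9;32;12m🬎[38;2;10;34;12m[48;2;9;32;12m🬎[38;2;10;34;12m[48;2;9;32;12m🬎[38;2;10;34;12m[48;2;9;32;12m🬎[38;2;10;34;12m[48;2;9;32;12m🬎[38;2;10;34;12m[48;2;9;32;12m🬎[0m
[38;2;9;31;11m[48;2;7;28;10m🬂[38;2;9;31;11m[48;2;7;28;10m🬂[38;2;9;31;11m[48;2;7;28;10m🬂[38;2;9;31;11m[48;2;7;28;10m🬂[38;2;9;31;11m[48;2;7;28;10m🬂[38;2;8;30;10m[48;2;122;17;35m🬆[38;2;22;18;10m[48;2;82;11;23m🬨[38;2;8;29;10m[48;2;23;3;6m🬬[38;2;9;31;11m[48;2;7;28;10m🬂[38;2;9;31;11m[48;2;7;28;10m🬂[38;2;9;31;11m[48;2;7;28;10m🬂[38;2;9;31;11m[48;2;7;28;10m🬂[0m
[38;2;6;25;9m[48;2;5;23;8m🬎[38;2;6;25;9m[48;2;5;23;8m🬎[38;2;6;25;9m[48;2;5;23;8m🬎[38;2;6;25;9m[48;2;5;23;8m🬎[38;2;6;25;9m[48;2;5;23;8m🬎[38;2;145;26;45m[48;2;5;23;8m🬬[38;2;96;14;27m[48;2;46;6;13m▌[38;2;23;3;6m[48;2;5;24;8m🬄[38;2;6;25;9m[48;2;5;23;8m🬎[38;2;6;25;9m[48;2;5;23;8m🬎[38;2;6;25;9m[48;2;5;23;8m🬎[38;2;6;25;9m[48;2;5;23;8m🬎[0m
[38;2;5;22;7m[48;2;3;19;6m🬂[38;2;5;22;7m[48;2;3;19;6m🬂[38;2;5;22;7m[48;2;3;19;6m🬂[38;2;5;22;7m[48;2;3;19;6m🬂[38;2;5;22;7m[48;2;3;19;6m🬂[38;2;5;22;7m[48;2;3;19;6m🬂[38;2;5;22;7m[48;2;3;19;6m🬂[38;2;5;22;7m[48;2;3;19;6m🬂[38;2;5;22;7m[48;2;3;19;6m🬂[38;2;5;22;7m[48;2;3;19;6m🬂[38;2;5;22;7m[48;2;3;19;6m🬂[38;2;5;22;7m[48;2;3;19;6m🬂[0m
[38;2;3;17;6m[48;2;2;15;5m🬂[38;2;3;17;6m[48;2;2;15;5m🬂[38;2;3;17;6m[48;2;2;15;5m🬂[38;2;3;17;6m[48;2;2;15;5m🬂[38;2;3;17;6m[48;2;2;15;5m🬂[38;2;3;17;6m[48;2;2;15;5m🬂[38;2;3;17;6m[48;2;2;15;5m🬂[38;2;3;17;6m[48;2;2;15;5m🬂[38;2;3;17;6m[48;2;2;15;5m🬂[38;2;3;17;6m[48;2;2;15;5m🬂[38;2;3;17;6m[48;2;2;15;5m🬂[38;2;3;17;6m[48;2;2;15;5m🬂[0m
</frame>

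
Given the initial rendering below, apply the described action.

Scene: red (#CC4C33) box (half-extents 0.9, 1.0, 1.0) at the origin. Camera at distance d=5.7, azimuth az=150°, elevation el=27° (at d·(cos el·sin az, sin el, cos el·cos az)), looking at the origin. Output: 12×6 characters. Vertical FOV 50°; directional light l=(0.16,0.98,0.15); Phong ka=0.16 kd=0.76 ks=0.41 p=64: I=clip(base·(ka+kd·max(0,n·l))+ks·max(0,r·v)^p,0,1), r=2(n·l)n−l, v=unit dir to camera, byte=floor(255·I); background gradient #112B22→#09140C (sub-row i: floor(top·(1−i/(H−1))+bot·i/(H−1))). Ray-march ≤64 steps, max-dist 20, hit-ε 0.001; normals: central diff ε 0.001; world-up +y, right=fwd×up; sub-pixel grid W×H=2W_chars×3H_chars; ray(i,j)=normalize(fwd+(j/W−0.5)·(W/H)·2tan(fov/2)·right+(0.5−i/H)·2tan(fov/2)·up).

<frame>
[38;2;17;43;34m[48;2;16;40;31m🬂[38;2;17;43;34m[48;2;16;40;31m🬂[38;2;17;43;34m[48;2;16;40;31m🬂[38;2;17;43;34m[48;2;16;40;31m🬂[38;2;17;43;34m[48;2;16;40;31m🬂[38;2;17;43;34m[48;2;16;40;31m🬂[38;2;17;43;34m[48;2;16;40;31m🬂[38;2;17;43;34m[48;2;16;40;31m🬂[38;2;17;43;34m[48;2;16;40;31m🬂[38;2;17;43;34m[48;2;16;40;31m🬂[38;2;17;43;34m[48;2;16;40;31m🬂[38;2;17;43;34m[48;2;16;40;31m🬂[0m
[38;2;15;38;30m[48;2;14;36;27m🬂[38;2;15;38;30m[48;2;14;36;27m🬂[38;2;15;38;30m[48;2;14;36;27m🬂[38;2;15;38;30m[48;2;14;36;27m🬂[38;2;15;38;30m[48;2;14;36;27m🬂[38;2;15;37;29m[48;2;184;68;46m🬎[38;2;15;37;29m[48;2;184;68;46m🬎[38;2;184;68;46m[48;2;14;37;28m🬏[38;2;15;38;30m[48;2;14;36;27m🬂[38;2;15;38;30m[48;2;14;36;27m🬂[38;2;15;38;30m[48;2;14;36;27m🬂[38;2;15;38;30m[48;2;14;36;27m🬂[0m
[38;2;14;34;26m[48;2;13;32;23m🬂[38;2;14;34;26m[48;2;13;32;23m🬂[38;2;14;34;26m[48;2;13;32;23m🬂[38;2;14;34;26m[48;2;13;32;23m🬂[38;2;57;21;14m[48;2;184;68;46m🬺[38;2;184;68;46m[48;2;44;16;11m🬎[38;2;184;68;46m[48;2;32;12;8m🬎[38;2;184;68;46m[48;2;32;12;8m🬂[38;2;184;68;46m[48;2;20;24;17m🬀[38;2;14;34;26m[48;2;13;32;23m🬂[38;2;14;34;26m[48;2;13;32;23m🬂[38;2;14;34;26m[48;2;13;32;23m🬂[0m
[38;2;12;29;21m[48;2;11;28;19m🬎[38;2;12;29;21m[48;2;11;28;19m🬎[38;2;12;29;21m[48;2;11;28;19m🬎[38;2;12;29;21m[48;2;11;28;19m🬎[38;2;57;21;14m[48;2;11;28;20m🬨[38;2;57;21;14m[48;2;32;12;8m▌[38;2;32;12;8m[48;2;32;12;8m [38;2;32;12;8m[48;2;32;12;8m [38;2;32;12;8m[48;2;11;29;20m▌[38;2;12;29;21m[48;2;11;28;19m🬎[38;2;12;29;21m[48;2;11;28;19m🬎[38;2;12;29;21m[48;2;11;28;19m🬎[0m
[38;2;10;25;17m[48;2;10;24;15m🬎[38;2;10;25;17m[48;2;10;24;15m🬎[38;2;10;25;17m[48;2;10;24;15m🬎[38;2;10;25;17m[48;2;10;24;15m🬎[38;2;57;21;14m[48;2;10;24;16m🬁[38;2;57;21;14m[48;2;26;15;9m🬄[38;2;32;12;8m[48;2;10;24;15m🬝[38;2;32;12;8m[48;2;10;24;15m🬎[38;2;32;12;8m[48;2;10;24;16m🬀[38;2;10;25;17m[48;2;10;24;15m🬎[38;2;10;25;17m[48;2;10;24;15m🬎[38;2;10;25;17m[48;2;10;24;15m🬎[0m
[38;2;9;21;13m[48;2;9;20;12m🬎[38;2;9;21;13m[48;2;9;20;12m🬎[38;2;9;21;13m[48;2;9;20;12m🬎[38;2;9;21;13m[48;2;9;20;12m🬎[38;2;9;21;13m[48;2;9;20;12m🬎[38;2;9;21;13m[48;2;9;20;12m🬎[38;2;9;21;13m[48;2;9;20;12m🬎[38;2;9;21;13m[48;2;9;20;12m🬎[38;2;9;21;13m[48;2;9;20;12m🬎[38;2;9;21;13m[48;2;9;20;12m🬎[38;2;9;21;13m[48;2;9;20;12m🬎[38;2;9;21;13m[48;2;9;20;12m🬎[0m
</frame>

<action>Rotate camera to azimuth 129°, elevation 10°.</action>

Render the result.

<frame>
[38;2;17;43;34m[48;2;16;40;31m🬂[38;2;17;43;34m[48;2;16;40;31m🬂[38;2;17;43;34m[48;2;16;40;31m🬂[38;2;17;43;34m[48;2;16;40;31m🬂[38;2;17;43;34m[48;2;16;40;31m🬂[38;2;17;43;34m[48;2;16;40;31m🬂[38;2;17;43;34m[48;2;16;40;31m🬂[38;2;17;43;34m[48;2;16;40;31m🬂[38;2;17;43;34m[48;2;16;40;31m🬂[38;2;17;43;34m[48;2;16;40;31m🬂[38;2;17;43;34m[48;2;16;40;31m🬂[38;2;17;43;34m[48;2;16;40;31m🬂[0m
[38;2;15;38;30m[48;2;14;36;27m🬂[38;2;15;38;30m[48;2;14;36;27m🬂[38;2;15;38;30m[48;2;14;36;27m🬂[38;2;15;38;30m[48;2;14;36;27m🬂[38;2;15;38;30m[48;2;14;36;27m🬂[38;2;15;38;30m[48;2;14;36;27m🬂[38;2;15;38;30m[48;2;14;36;27m🬂[38;2;15;38;30m[48;2;14;36;27m🬂[38;2;15;38;30m[48;2;14;36;27m🬂[38;2;15;38;30m[48;2;14;36;27m🬂[38;2;15;38;30m[48;2;14;36;27m🬂[38;2;15;38;30m[48;2;14;36;27m🬂[0m
[38;2;14;34;26m[48;2;13;32;23m🬂[38;2;14;34;26m[48;2;13;32;23m🬂[38;2;14;34;26m[48;2;13;32;23m🬂[38;2;14;34;26m[48;2;13;32;23m🬂[38;2;57;21;14m[48;2;57;21;14m [38;2;57;21;14m[48;2;57;21;14m [38;2;57;21;14m[48;2;32;12;8m▌[38;2;32;12;8m[48;2;32;12;8m [38;2;32;12;8m[48;2;13;33;24m▌[38;2;14;34;26m[48;2;13;32;23m🬂[38;2;14;34;26m[48;2;13;32;23m🬂[38;2;14;34;26m[48;2;13;32;23m🬂[0m
[38;2;12;29;21m[48;2;11;28;19m🬎[38;2;12;29;21m[48;2;11;28;19m🬎[38;2;12;29;21m[48;2;11;28;19m🬎[38;2;12;29;21m[48;2;11;28;19m🬎[38;2;57;21;14m[48;2;57;21;14m [38;2;57;21;14m[48;2;57;21;14m [38;2;57;21;14m[48;2;32;12;8m▌[38;2;32;12;8m[48;2;32;12;8m [38;2;32;12;8m[48;2;11;29;20m▌[38;2;12;29;21m[48;2;11;28;19m🬎[38;2;12;29;21m[48;2;11;28;19m🬎[38;2;12;29;21m[48;2;11;28;19m🬎[0m
[38;2;10;25;17m[48;2;10;24;15m🬎[38;2;10;25;17m[48;2;10;24;15m🬎[38;2;10;25;17m[48;2;10;24;15m🬎[38;2;10;25;17m[48;2;10;24;15m🬎[38;2;57;21;14m[48;2;10;24;16m🬂[38;2;57;21;14m[48;2;10;24;15m🬎[38;2;57;21;14m[48;2;26;15;9m🬄[38;2;32;12;8m[48;2;10;24;15m🬆[38;2;32;12;8m[48;2;10;24;16m🬀[38;2;10;25;17m[48;2;10;24;15m🬎[38;2;10;25;17m[48;2;10;24;15m🬎[38;2;10;25;17m[48;2;10;24;15m🬎[0m
[38;2;9;21;13m[48;2;9;20;12m🬎[38;2;9;21;13m[48;2;9;20;12m🬎[38;2;9;21;13m[48;2;9;20;12m🬎[38;2;9;21;13m[48;2;9;20;12m🬎[38;2;9;21;13m[48;2;9;20;12m🬎[38;2;9;21;13m[48;2;9;20;12m🬎[38;2;9;21;13m[48;2;9;20;12m🬎[38;2;9;21;13m[48;2;9;20;12m🬎[38;2;9;21;13m[48;2;9;20;12m🬎[38;2;9;21;13m[48;2;9;20;12m🬎[38;2;9;21;13m[48;2;9;20;12m🬎[38;2;9;21;13m[48;2;9;20;12m🬎[0m
</frame>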